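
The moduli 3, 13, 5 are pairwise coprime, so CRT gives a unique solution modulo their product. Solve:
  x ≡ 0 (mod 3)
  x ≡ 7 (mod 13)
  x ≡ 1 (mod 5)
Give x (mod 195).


Moduli 3, 13, 5 are pairwise coprime; by CRT there is a unique solution modulo M = 3 · 13 · 5 = 195.
Solve pairwise, accumulating the modulus:
  Start with x ≡ 0 (mod 3).
  Combine with x ≡ 7 (mod 13): since gcd(3, 13) = 1, we get a unique residue mod 39.
    Write x = 0 + 3·t and substitute into x ≡ 7 (mod 13): 3·t ≡ 7 − 0 = 7 (mod 13).
    The inverse of 3 mod 13 is 9 (since 3·9 = 27 = 2·13 + 1), so t ≡ 9·7 = 63 ≡ 11 (mod 13).
    Then x = 0 + 3·11 = 33, valid modulo lcm(3, 13) = 39: x ≡ 33 (mod 39).
  Combine with x ≡ 1 (mod 5): since gcd(39, 5) = 1, we get a unique residue mod 195.
    Write x = 33 + 39·t and substitute into x ≡ 1 (mod 5): 39·t ≡ 1 − 33 = -32 (mod 5).
    Reduce coefficients mod 5: 4·t ≡ 3 (mod 5).
    The inverse of 4 mod 5 is 4 (since 4·4 = 16 = 3·5 + 1), so t ≡ 4·3 = 12 ≡ 2 (mod 5).
    Then x = 33 + 39·2 = 111, valid modulo lcm(39, 5) = 195: x ≡ 111 (mod 195).
Verify: 111 mod 3 = 0 ✓, 111 mod 13 = 7 ✓, 111 mod 5 = 1 ✓.

x ≡ 111 (mod 195).


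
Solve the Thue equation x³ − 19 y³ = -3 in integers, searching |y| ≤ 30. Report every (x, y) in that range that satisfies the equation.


The equation is x³ - 19y³ = -3. For fixed y, x³ = 19·y³ − 3, so a solution requires the RHS to be a perfect cube.
Strategy: iterate y from -30 to 30, compute RHS = 19·y³ − 3, and check whether it is a (positive or negative) perfect cube.
Check small values of y:
  y = 0: RHS = -3 is not a perfect cube.
  y = 1: RHS = 16 is not a perfect cube.
  y = -1: RHS = -22 is not a perfect cube.
  y = 2: RHS = 149 is not a perfect cube.
  y = -2: RHS = -155 is not a perfect cube.
  y = 3: RHS = 510 is not a perfect cube.
  y = -3: RHS = -516 is not a perfect cube.
Continuing the search up to |y| = 30 finds no solutions either.
No (x, y) in the scanned range satisfies the equation.

No integer solutions with |y| ≤ 30.


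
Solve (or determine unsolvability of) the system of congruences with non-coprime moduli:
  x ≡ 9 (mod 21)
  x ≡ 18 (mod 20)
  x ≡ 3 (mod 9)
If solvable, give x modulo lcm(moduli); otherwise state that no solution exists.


Moduli 21, 20, 9 are not pairwise coprime, so CRT works modulo lcm(m_i) when all pairwise compatibility conditions hold.
Pairwise compatibility: gcd(m_i, m_j) must divide a_i - a_j for every pair.
Merge one congruence at a time:
  Start: x ≡ 9 (mod 21).
  Combine with x ≡ 18 (mod 20): gcd(21, 20) = 1; 18 - 9 = 9, which IS divisible by 1, so compatible.
    Write x = 9 + 21·t and substitute into x ≡ 18 (mod 20): 21·t ≡ 18 − 9 = 9 (mod 20).
    Reduce coefficients mod 20: 1·t ≡ 9 (mod 20).
    So t ≡ 9 (mod 20).
    Then x = 9 + 21·9 = 198, valid modulo lcm(21, 20) = 420: x ≡ 198 (mod 420).
  Combine with x ≡ 3 (mod 9): gcd(420, 9) = 3; 3 - 198 = -195, which IS divisible by 3, so compatible.
    Write x = 198 + 420·t and substitute into x ≡ 3 (mod 9): 420·t ≡ 3 − 198 = -195 (mod 9).
    Divide the congruence (and modulus) by g = 3: 140·t ≡ -65 (mod 3).
    Reduce coefficients mod 3: 2·t ≡ 1 (mod 3).
    The inverse of 2 mod 3 is 2 (since 2·2 = 4 = 1·3 + 1), so t ≡ 2·1 = 2 ≡ 2 (mod 3).
    Then x = 198 + 420·2 = 1038, valid modulo lcm(420, 9) = 1260: x ≡ 1038 (mod 1260).
Verify: 1038 mod 21 = 9, 1038 mod 20 = 18, 1038 mod 9 = 3.

x ≡ 1038 (mod 1260).


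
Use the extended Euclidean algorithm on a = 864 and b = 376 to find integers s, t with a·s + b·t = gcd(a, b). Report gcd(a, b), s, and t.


Euclidean algorithm on (864, 376) — divide until remainder is 0:
  864 = 2 · 376 + 112
  376 = 3 · 112 + 40
  112 = 2 · 40 + 32
  40 = 1 · 32 + 8
  32 = 4 · 8 + 0
gcd(864, 376) = 8.
Track Bezout coefficients alongside the remainders: start with r₀ = 864 = a·1 + b·0 (s = 1, t = 0) and r₁ = 376 = a·0 + b·1 (s = 0, t = 1); each new remainder r_{k+1} = r_{k-1} − q_k·r_k inherits s_{k+1} = s_{k-1} − q_k·s_k, t_{k+1} = t_{k-1} − q_k·t_k, so r_k = a·s_k + b·t_k at every step:
  q = 2: r = 112, s = 1 − 2·0 = 1, t = 0 − 2·1 = -2  (check: 864·1 + 376·(-2) = 112)
  q = 3: r = 40, s = 0 − 3·1 = -3, t = 1 − 3·(-2) = 7  (check: 864·(-3) + 376·7 = 40)
  q = 2: r = 32, s = 1 − 2·(-3) = 7, t = -2 − 2·7 = -16  (check: 864·7 + 376·(-16) = 32)
  q = 1: r = 8, s = -3 − 1·7 = -10, t = 7 − 1·(-16) = 23  (check: 864·(-10) + 376·23 = 8)
The row with r = 8 (the gcd) gives the Bezout coefficients s = -10, t = 23.
Result: 864 · (-10) + 376 · (23) = 8.

gcd(864, 376) = 8; s = -10, t = 23 (check: 864·(-10) + 376·23 = 8).


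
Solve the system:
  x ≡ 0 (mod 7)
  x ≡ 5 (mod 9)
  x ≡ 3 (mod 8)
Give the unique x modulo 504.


Moduli 7, 9, 8 are pairwise coprime; by CRT there is a unique solution modulo M = 7 · 9 · 8 = 504.
Solve pairwise, accumulating the modulus:
  Start with x ≡ 0 (mod 7).
  Combine with x ≡ 5 (mod 9): since gcd(7, 9) = 1, we get a unique residue mod 63.
    Write x = 0 + 7·t and substitute into x ≡ 5 (mod 9): 7·t ≡ 5 − 0 = 5 (mod 9).
    The inverse of 7 mod 9 is 4 (since 7·4 = 28 = 3·9 + 1), so t ≡ 4·5 = 20 ≡ 2 (mod 9).
    Then x = 0 + 7·2 = 14, valid modulo lcm(7, 9) = 63: x ≡ 14 (mod 63).
  Combine with x ≡ 3 (mod 8): since gcd(63, 8) = 1, we get a unique residue mod 504.
    Write x = 14 + 63·t and substitute into x ≡ 3 (mod 8): 63·t ≡ 3 − 14 = -11 (mod 8).
    Reduce coefficients mod 8: 7·t ≡ 5 (mod 8).
    The inverse of 7 mod 8 is 7 (since 7·7 = 49 = 6·8 + 1), so t ≡ 7·5 = 35 ≡ 3 (mod 8).
    Then x = 14 + 63·3 = 203, valid modulo lcm(63, 8) = 504: x ≡ 203 (mod 504).
Verify: 203 mod 7 = 0 ✓, 203 mod 9 = 5 ✓, 203 mod 8 = 3 ✓.

x ≡ 203 (mod 504).


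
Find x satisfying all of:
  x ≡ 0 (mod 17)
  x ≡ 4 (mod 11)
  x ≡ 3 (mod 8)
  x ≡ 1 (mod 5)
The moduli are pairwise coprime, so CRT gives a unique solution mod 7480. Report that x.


Product of moduli M = 17 · 11 · 8 · 5 = 7480.
Merge one congruence at a time:
  Start: x ≡ 0 (mod 17).
  Combine with x ≡ 4 (mod 11); new modulus lcm = 187.
    Write x = 0 + 17·t and substitute into x ≡ 4 (mod 11): 17·t ≡ 4 − 0 = 4 (mod 11).
    Reduce coefficients mod 11: 6·t ≡ 4 (mod 11).
    The inverse of 6 mod 11 is 2 (since 6·2 = 12 = 1·11 + 1), so t ≡ 2·4 = 8 ≡ 8 (mod 11).
    Then x = 0 + 17·8 = 136, valid modulo lcm(17, 11) = 187: x ≡ 136 (mod 187).
  Combine with x ≡ 3 (mod 8); new modulus lcm = 1496.
    Write x = 136 + 187·t and substitute into x ≡ 3 (mod 8): 187·t ≡ 3 − 136 = -133 (mod 8).
    Reduce coefficients mod 8: 3·t ≡ 3 (mod 8).
    The inverse of 3 mod 8 is 3 (since 3·3 = 9 = 1·8 + 1), so t ≡ 3·3 = 9 ≡ 1 (mod 8).
    Then x = 136 + 187·1 = 323, valid modulo lcm(187, 8) = 1496: x ≡ 323 (mod 1496).
  Combine with x ≡ 1 (mod 5); new modulus lcm = 7480.
    Write x = 323 + 1496·t and substitute into x ≡ 1 (mod 5): 1496·t ≡ 1 − 323 = -322 (mod 5).
    Reduce coefficients mod 5: 1·t ≡ 3 (mod 5).
    So t ≡ 3 (mod 5).
    Then x = 323 + 1496·3 = 4811, valid modulo lcm(1496, 5) = 7480: x ≡ 4811 (mod 7480).
Verify against each original: 4811 mod 17 = 0, 4811 mod 11 = 4, 4811 mod 8 = 3, 4811 mod 5 = 1.

x ≡ 4811 (mod 7480).


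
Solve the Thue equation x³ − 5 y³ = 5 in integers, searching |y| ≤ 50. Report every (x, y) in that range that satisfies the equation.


The equation is x³ - 5y³ = 5. For fixed y, x³ = 5·y³ + 5, so a solution requires the RHS to be a perfect cube.
Strategy: iterate y from -50 to 50, compute RHS = 5·y³ + 5, and check whether it is a (positive or negative) perfect cube.
Check small values of y:
  y = 0: RHS = 5 is not a perfect cube.
  y = 1: RHS = 10 is not a perfect cube.
  y = -1: RHS = 0 = (0)³ ⇒ x = 0 works.
  y = 2: RHS = 45 is not a perfect cube.
  y = -2: RHS = -35 is not a perfect cube.
  y = 3: RHS = 140 is not a perfect cube.
  y = -3: RHS = -130 is not a perfect cube.
Continuing the search up to |y| = 50 finds no further solutions beyond those listed.
Collected solutions: (0, -1).

Solutions (with |y| ≤ 50): (0, -1).


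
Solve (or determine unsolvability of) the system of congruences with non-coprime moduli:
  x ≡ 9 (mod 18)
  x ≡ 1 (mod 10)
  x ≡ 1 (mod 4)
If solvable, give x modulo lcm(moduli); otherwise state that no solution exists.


Moduli 18, 10, 4 are not pairwise coprime, so CRT works modulo lcm(m_i) when all pairwise compatibility conditions hold.
Pairwise compatibility: gcd(m_i, m_j) must divide a_i - a_j for every pair.
Merge one congruence at a time:
  Start: x ≡ 9 (mod 18).
  Combine with x ≡ 1 (mod 10): gcd(18, 10) = 2; 1 - 9 = -8, which IS divisible by 2, so compatible.
    Write x = 9 + 18·t and substitute into x ≡ 1 (mod 10): 18·t ≡ 1 − 9 = -8 (mod 10).
    Divide the congruence (and modulus) by g = 2: 9·t ≡ -4 (mod 5).
    Reduce coefficients mod 5: 4·t ≡ 1 (mod 5).
    The inverse of 4 mod 5 is 4 (since 4·4 = 16 = 3·5 + 1), so t ≡ 4·1 = 4 ≡ 4 (mod 5).
    Then x = 9 + 18·4 = 81, valid modulo lcm(18, 10) = 90: x ≡ 81 (mod 90).
  Combine with x ≡ 1 (mod 4): gcd(90, 4) = 2; 1 - 81 = -80, which IS divisible by 2, so compatible.
    Write x = 81 + 90·t and substitute into x ≡ 1 (mod 4): 90·t ≡ 1 − 81 = -80 (mod 4).
    Divide the congruence (and modulus) by g = 2: 45·t ≡ -40 (mod 2).
    Reduce coefficients mod 2: 1·t ≡ 0 (mod 2).
    So t ≡ 0 (mod 2).
    Then x = 81 + 90·0 = 81, valid modulo lcm(90, 4) = 180: x ≡ 81 (mod 180).
Verify: 81 mod 18 = 9, 81 mod 10 = 1, 81 mod 4 = 1.

x ≡ 81 (mod 180).


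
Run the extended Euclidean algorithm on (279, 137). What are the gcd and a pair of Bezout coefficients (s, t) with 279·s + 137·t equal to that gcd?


Euclidean algorithm on (279, 137) — divide until remainder is 0:
  279 = 2 · 137 + 5
  137 = 27 · 5 + 2
  5 = 2 · 2 + 1
  2 = 2 · 1 + 0
gcd(279, 137) = 1.
Track Bezout coefficients alongside the remainders: start with r₀ = 279 = a·1 + b·0 (s = 1, t = 0) and r₁ = 137 = a·0 + b·1 (s = 0, t = 1); each new remainder r_{k+1} = r_{k-1} − q_k·r_k inherits s_{k+1} = s_{k-1} − q_k·s_k, t_{k+1} = t_{k-1} − q_k·t_k, so r_k = a·s_k + b·t_k at every step:
  q = 2: r = 5, s = 1 − 2·0 = 1, t = 0 − 2·1 = -2  (check: 279·1 + 137·(-2) = 5)
  q = 27: r = 2, s = 0 − 27·1 = -27, t = 1 − 27·(-2) = 55  (check: 279·(-27) + 137·55 = 2)
  q = 2: r = 1, s = 1 − 2·(-27) = 55, t = -2 − 2·55 = -112  (check: 279·55 + 137·(-112) = 1)
The row with r = 1 (the gcd) gives the Bezout coefficients s = 55, t = -112.
Result: 279 · (55) + 137 · (-112) = 1.

gcd(279, 137) = 1; s = 55, t = -112 (check: 279·55 + 137·(-112) = 1).


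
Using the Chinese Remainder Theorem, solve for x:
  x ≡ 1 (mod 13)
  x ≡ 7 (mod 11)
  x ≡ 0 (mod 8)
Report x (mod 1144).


Moduli 13, 11, 8 are pairwise coprime; by CRT there is a unique solution modulo M = 13 · 11 · 8 = 1144.
Solve pairwise, accumulating the modulus:
  Start with x ≡ 1 (mod 13).
  Combine with x ≡ 7 (mod 11): since gcd(13, 11) = 1, we get a unique residue mod 143.
    Write x = 1 + 13·t and substitute into x ≡ 7 (mod 11): 13·t ≡ 7 − 1 = 6 (mod 11).
    Reduce coefficients mod 11: 2·t ≡ 6 (mod 11).
    The inverse of 2 mod 11 is 6 (since 2·6 = 12 = 1·11 + 1), so t ≡ 6·6 = 36 ≡ 3 (mod 11).
    Then x = 1 + 13·3 = 40, valid modulo lcm(13, 11) = 143: x ≡ 40 (mod 143).
  Combine with x ≡ 0 (mod 8): since gcd(143, 8) = 1, we get a unique residue mod 1144.
    Write x = 40 + 143·t and substitute into x ≡ 0 (mod 8): 143·t ≡ 0 − 40 = -40 (mod 8).
    Reduce coefficients mod 8: 7·t ≡ 0 (mod 8).
    The inverse of 7 mod 8 is 7 (since 7·7 = 49 = 6·8 + 1), so t ≡ 7·0 = 0 ≡ 0 (mod 8).
    Then x = 40 + 143·0 = 40, valid modulo lcm(143, 8) = 1144: x ≡ 40 (mod 1144).
Verify: 40 mod 13 = 1 ✓, 40 mod 11 = 7 ✓, 40 mod 8 = 0 ✓.

x ≡ 40 (mod 1144).


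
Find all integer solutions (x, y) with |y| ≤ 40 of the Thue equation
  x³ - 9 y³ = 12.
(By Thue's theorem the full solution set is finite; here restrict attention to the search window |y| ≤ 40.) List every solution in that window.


The equation is x³ - 9y³ = 12. For fixed y, x³ = 9·y³ + 12, so a solution requires the RHS to be a perfect cube.
Strategy: iterate y from -40 to 40, compute RHS = 9·y³ + 12, and check whether it is a (positive or negative) perfect cube.
Check small values of y:
  y = 0: RHS = 12 is not a perfect cube.
  y = 1: RHS = 21 is not a perfect cube.
  y = -1: RHS = 3 is not a perfect cube.
  y = 2: RHS = 84 is not a perfect cube.
  y = -2: RHS = -60 is not a perfect cube.
  y = 3: RHS = 255 is not a perfect cube.
  y = -3: RHS = -231 is not a perfect cube.
Continuing the search up to |y| = 40 finds no solutions either.
No (x, y) in the scanned range satisfies the equation.

No integer solutions with |y| ≤ 40.


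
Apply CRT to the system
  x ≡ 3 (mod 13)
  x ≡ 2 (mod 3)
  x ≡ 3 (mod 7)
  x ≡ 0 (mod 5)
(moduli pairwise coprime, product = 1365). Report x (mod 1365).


Product of moduli M = 13 · 3 · 7 · 5 = 1365.
Merge one congruence at a time:
  Start: x ≡ 3 (mod 13).
  Combine with x ≡ 2 (mod 3); new modulus lcm = 39.
    Write x = 3 + 13·t and substitute into x ≡ 2 (mod 3): 13·t ≡ 2 − 3 = -1 (mod 3).
    Reduce coefficients mod 3: 1·t ≡ 2 (mod 3).
    So t ≡ 2 (mod 3).
    Then x = 3 + 13·2 = 29, valid modulo lcm(13, 3) = 39: x ≡ 29 (mod 39).
  Combine with x ≡ 3 (mod 7); new modulus lcm = 273.
    Write x = 29 + 39·t and substitute into x ≡ 3 (mod 7): 39·t ≡ 3 − 29 = -26 (mod 7).
    Reduce coefficients mod 7: 4·t ≡ 2 (mod 7).
    The inverse of 4 mod 7 is 2 (since 4·2 = 8 = 1·7 + 1), so t ≡ 2·2 = 4 ≡ 4 (mod 7).
    Then x = 29 + 39·4 = 185, valid modulo lcm(39, 7) = 273: x ≡ 185 (mod 273).
  Combine with x ≡ 0 (mod 5); new modulus lcm = 1365.
    Write x = 185 + 273·t and substitute into x ≡ 0 (mod 5): 273·t ≡ 0 − 185 = -185 (mod 5).
    Reduce coefficients mod 5: 3·t ≡ 0 (mod 5).
    The inverse of 3 mod 5 is 2 (since 3·2 = 6 = 1·5 + 1), so t ≡ 2·0 = 0 ≡ 0 (mod 5).
    Then x = 185 + 273·0 = 185, valid modulo lcm(273, 5) = 1365: x ≡ 185 (mod 1365).
Verify against each original: 185 mod 13 = 3, 185 mod 3 = 2, 185 mod 7 = 3, 185 mod 5 = 0.

x ≡ 185 (mod 1365).


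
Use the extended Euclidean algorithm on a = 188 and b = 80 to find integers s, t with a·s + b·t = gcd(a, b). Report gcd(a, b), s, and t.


Euclidean algorithm on (188, 80) — divide until remainder is 0:
  188 = 2 · 80 + 28
  80 = 2 · 28 + 24
  28 = 1 · 24 + 4
  24 = 6 · 4 + 0
gcd(188, 80) = 4.
Track Bezout coefficients alongside the remainders: start with r₀ = 188 = a·1 + b·0 (s = 1, t = 0) and r₁ = 80 = a·0 + b·1 (s = 0, t = 1); each new remainder r_{k+1} = r_{k-1} − q_k·r_k inherits s_{k+1} = s_{k-1} − q_k·s_k, t_{k+1} = t_{k-1} − q_k·t_k, so r_k = a·s_k + b·t_k at every step:
  q = 2: r = 28, s = 1 − 2·0 = 1, t = 0 − 2·1 = -2  (check: 188·1 + 80·(-2) = 28)
  q = 2: r = 24, s = 0 − 2·1 = -2, t = 1 − 2·(-2) = 5  (check: 188·(-2) + 80·5 = 24)
  q = 1: r = 4, s = 1 − 1·(-2) = 3, t = -2 − 1·5 = -7  (check: 188·3 + 80·(-7) = 4)
The row with r = 4 (the gcd) gives the Bezout coefficients s = 3, t = -7.
Result: 188 · (3) + 80 · (-7) = 4.

gcd(188, 80) = 4; s = 3, t = -7 (check: 188·3 + 80·(-7) = 4).


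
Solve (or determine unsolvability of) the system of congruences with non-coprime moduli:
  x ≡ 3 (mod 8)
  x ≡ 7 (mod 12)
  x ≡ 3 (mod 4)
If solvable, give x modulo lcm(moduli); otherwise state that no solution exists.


Moduli 8, 12, 4 are not pairwise coprime, so CRT works modulo lcm(m_i) when all pairwise compatibility conditions hold.
Pairwise compatibility: gcd(m_i, m_j) must divide a_i - a_j for every pair.
Merge one congruence at a time:
  Start: x ≡ 3 (mod 8).
  Combine with x ≡ 7 (mod 12): gcd(8, 12) = 4; 7 - 3 = 4, which IS divisible by 4, so compatible.
    Write x = 3 + 8·t and substitute into x ≡ 7 (mod 12): 8·t ≡ 7 − 3 = 4 (mod 12).
    Divide the congruence (and modulus) by g = 4: 2·t ≡ 1 (mod 3).
    The inverse of 2 mod 3 is 2 (since 2·2 = 4 = 1·3 + 1), so t ≡ 2·1 = 2 ≡ 2 (mod 3).
    Then x = 3 + 8·2 = 19, valid modulo lcm(8, 12) = 24: x ≡ 19 (mod 24).
  Combine with x ≡ 3 (mod 4): gcd(24, 4) = 4; 3 - 19 = -16, which IS divisible by 4, so compatible.
    Write x = 19 + 24·t and substitute into x ≡ 3 (mod 4): 24·t ≡ 3 − 19 = -16 (mod 4).
    Divide the congruence (and modulus) by g = 4: 6·t ≡ -4 (mod 1).
    Modulo 1 every t works; take t = 0.
    Then x = 19 + 24·0 = 19, valid modulo lcm(24, 4) = 24: x ≡ 19 (mod 24).
Verify: 19 mod 8 = 3, 19 mod 12 = 7, 19 mod 4 = 3.

x ≡ 19 (mod 24).


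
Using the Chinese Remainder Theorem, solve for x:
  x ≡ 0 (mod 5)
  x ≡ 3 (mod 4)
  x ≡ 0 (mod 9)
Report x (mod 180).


Moduli 5, 4, 9 are pairwise coprime; by CRT there is a unique solution modulo M = 5 · 4 · 9 = 180.
Solve pairwise, accumulating the modulus:
  Start with x ≡ 0 (mod 5).
  Combine with x ≡ 3 (mod 4): since gcd(5, 4) = 1, we get a unique residue mod 20.
    Write x = 0 + 5·t and substitute into x ≡ 3 (mod 4): 5·t ≡ 3 − 0 = 3 (mod 4).
    Reduce coefficients mod 4: 1·t ≡ 3 (mod 4).
    So t ≡ 3 (mod 4).
    Then x = 0 + 5·3 = 15, valid modulo lcm(5, 4) = 20: x ≡ 15 (mod 20).
  Combine with x ≡ 0 (mod 9): since gcd(20, 9) = 1, we get a unique residue mod 180.
    Write x = 15 + 20·t and substitute into x ≡ 0 (mod 9): 20·t ≡ 0 − 15 = -15 (mod 9).
    Reduce coefficients mod 9: 2·t ≡ 3 (mod 9).
    The inverse of 2 mod 9 is 5 (since 2·5 = 10 = 1·9 + 1), so t ≡ 5·3 = 15 ≡ 6 (mod 9).
    Then x = 15 + 20·6 = 135, valid modulo lcm(20, 9) = 180: x ≡ 135 (mod 180).
Verify: 135 mod 5 = 0 ✓, 135 mod 4 = 3 ✓, 135 mod 9 = 0 ✓.

x ≡ 135 (mod 180).


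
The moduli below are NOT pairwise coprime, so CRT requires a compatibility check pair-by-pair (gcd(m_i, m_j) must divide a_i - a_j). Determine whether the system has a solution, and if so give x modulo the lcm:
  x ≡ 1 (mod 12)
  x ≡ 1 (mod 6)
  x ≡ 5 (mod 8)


Moduli 12, 6, 8 are not pairwise coprime, so CRT works modulo lcm(m_i) when all pairwise compatibility conditions hold.
Pairwise compatibility: gcd(m_i, m_j) must divide a_i - a_j for every pair.
Merge one congruence at a time:
  Start: x ≡ 1 (mod 12).
  Combine with x ≡ 1 (mod 6): gcd(12, 6) = 6; 1 - 1 = 0, which IS divisible by 6, so compatible.
    Write x = 1 + 12·t and substitute into x ≡ 1 (mod 6): 12·t ≡ 1 − 1 = 0 (mod 6).
    Divide the congruence (and modulus) by g = 6: 2·t ≡ 0 (mod 1).
    Modulo 1 every t works; take t = 0.
    Then x = 1 + 12·0 = 1, valid modulo lcm(12, 6) = 12: x ≡ 1 (mod 12).
  Combine with x ≡ 5 (mod 8): gcd(12, 8) = 4; 5 - 1 = 4, which IS divisible by 4, so compatible.
    Write x = 1 + 12·t and substitute into x ≡ 5 (mod 8): 12·t ≡ 5 − 1 = 4 (mod 8).
    Divide the congruence (and modulus) by g = 4: 3·t ≡ 1 (mod 2).
    Reduce coefficients mod 2: 1·t ≡ 1 (mod 2).
    So t ≡ 1 (mod 2).
    Then x = 1 + 12·1 = 13, valid modulo lcm(12, 8) = 24: x ≡ 13 (mod 24).
Verify: 13 mod 12 = 1, 13 mod 6 = 1, 13 mod 8 = 5.

x ≡ 13 (mod 24).


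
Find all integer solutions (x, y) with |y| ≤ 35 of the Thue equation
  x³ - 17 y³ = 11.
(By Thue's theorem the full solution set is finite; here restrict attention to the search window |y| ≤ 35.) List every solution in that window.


The equation is x³ - 17y³ = 11. For fixed y, x³ = 17·y³ + 11, so a solution requires the RHS to be a perfect cube.
Strategy: iterate y from -35 to 35, compute RHS = 17·y³ + 11, and check whether it is a (positive or negative) perfect cube.
Check small values of y:
  y = 0: RHS = 11 is not a perfect cube.
  y = 1: RHS = 28 is not a perfect cube.
  y = -1: RHS = -6 is not a perfect cube.
  y = 2: RHS = 147 is not a perfect cube.
  y = -2: RHS = -125 = (-5)³ ⇒ x = -5 works.
  y = 3: RHS = 470 is not a perfect cube.
  y = -3: RHS = -448 is not a perfect cube.
Continuing the search up to |y| = 35 finds no further solutions beyond those listed.
Collected solutions: (-5, -2).

Solutions (with |y| ≤ 35): (-5, -2).


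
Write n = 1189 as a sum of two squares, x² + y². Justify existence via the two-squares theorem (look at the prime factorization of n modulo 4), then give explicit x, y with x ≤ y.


Step 1: Factor n = 1189 = 29 · 41.
Step 2: Check the mod-4 condition on each prime factor: 29 ≡ 1 (mod 4), exponent 1; 41 ≡ 1 (mod 4), exponent 1.
All primes ≡ 3 (mod 4) appear to even exponent (or don't appear), so by the two-squares theorem n IS expressible as a sum of two squares.
Step 3: Build a representation. Here n = 29 · 41 is a product of primes ≡ 1 (mod 4). Each prime p ≡ 1 (mod 4) is itself a sum of two squares; find a² by testing p − a² for a perfect square:
  29: 29 − 1² = 28, 29 − 2² = 25 = 5² ⇒ 29 = 2² + 5².
  41: 41 − 1² = 40, 41 − 2² = 37, 41 − 3² = 32, 41 − 4² = 25 = 5² ⇒ 41 = 4² + 5².
  Combine using the Brahmagupta–Fibonacci identity (a² + b²)(c² + d²) = (ac − bd)² + (ad + bc)² = (ac + bd)² + (ad − bc)²:
  29 · 41 = 1189: from (2² + 5²)(4² + 5²), take (2·4 − 5·5, 2·5 + 5·4) = (8 − 25, 10 + 20) = (-17, 30); dropping signs (only squares matter) gives (17, 30); check 17² + 30² = 289 + 900 = 1189 ✓.
Step 4: Order so x ≤ y and verify: 17² + 30² = 289 + 900 = 1189 = n. ✓

n = 1189 = 17² + 30² (one valid representation with x ≤ y).


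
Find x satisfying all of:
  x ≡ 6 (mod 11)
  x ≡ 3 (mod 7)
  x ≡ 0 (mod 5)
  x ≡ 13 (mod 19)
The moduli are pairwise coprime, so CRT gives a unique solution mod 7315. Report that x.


Product of moduli M = 11 · 7 · 5 · 19 = 7315.
Merge one congruence at a time:
  Start: x ≡ 6 (mod 11).
  Combine with x ≡ 3 (mod 7); new modulus lcm = 77.
    Write x = 6 + 11·t and substitute into x ≡ 3 (mod 7): 11·t ≡ 3 − 6 = -3 (mod 7).
    Reduce coefficients mod 7: 4·t ≡ 4 (mod 7).
    The inverse of 4 mod 7 is 2 (since 4·2 = 8 = 1·7 + 1), so t ≡ 2·4 = 8 ≡ 1 (mod 7).
    Then x = 6 + 11·1 = 17, valid modulo lcm(11, 7) = 77: x ≡ 17 (mod 77).
  Combine with x ≡ 0 (mod 5); new modulus lcm = 385.
    Write x = 17 + 77·t and substitute into x ≡ 0 (mod 5): 77·t ≡ 0 − 17 = -17 (mod 5).
    Reduce coefficients mod 5: 2·t ≡ 3 (mod 5).
    The inverse of 2 mod 5 is 3 (since 2·3 = 6 = 1·5 + 1), so t ≡ 3·3 = 9 ≡ 4 (mod 5).
    Then x = 17 + 77·4 = 325, valid modulo lcm(77, 5) = 385: x ≡ 325 (mod 385).
  Combine with x ≡ 13 (mod 19); new modulus lcm = 7315.
    Write x = 325 + 385·t and substitute into x ≡ 13 (mod 19): 385·t ≡ 13 − 325 = -312 (mod 19).
    Reduce coefficients mod 19: 5·t ≡ 11 (mod 19).
    The inverse of 5 mod 19 is 4 (since 5·4 = 20 = 1·19 + 1), so t ≡ 4·11 = 44 ≡ 6 (mod 19).
    Then x = 325 + 385·6 = 2635, valid modulo lcm(385, 19) = 7315: x ≡ 2635 (mod 7315).
Verify against each original: 2635 mod 11 = 6, 2635 mod 7 = 3, 2635 mod 5 = 0, 2635 mod 19 = 13.

x ≡ 2635 (mod 7315).


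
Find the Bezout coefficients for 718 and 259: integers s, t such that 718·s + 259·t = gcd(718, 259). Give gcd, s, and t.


Euclidean algorithm on (718, 259) — divide until remainder is 0:
  718 = 2 · 259 + 200
  259 = 1 · 200 + 59
  200 = 3 · 59 + 23
  59 = 2 · 23 + 13
  23 = 1 · 13 + 10
  13 = 1 · 10 + 3
  10 = 3 · 3 + 1
  3 = 3 · 1 + 0
gcd(718, 259) = 1.
Track Bezout coefficients alongside the remainders: start with r₀ = 718 = a·1 + b·0 (s = 1, t = 0) and r₁ = 259 = a·0 + b·1 (s = 0, t = 1); each new remainder r_{k+1} = r_{k-1} − q_k·r_k inherits s_{k+1} = s_{k-1} − q_k·s_k, t_{k+1} = t_{k-1} − q_k·t_k, so r_k = a·s_k + b·t_k at every step:
  q = 2: r = 200, s = 1 − 2·0 = 1, t = 0 − 2·1 = -2  (check: 718·1 + 259·(-2) = 200)
  q = 1: r = 59, s = 0 − 1·1 = -1, t = 1 − 1·(-2) = 3  (check: 718·(-1) + 259·3 = 59)
  q = 3: r = 23, s = 1 − 3·(-1) = 4, t = -2 − 3·3 = -11  (check: 718·4 + 259·(-11) = 23)
  q = 2: r = 13, s = -1 − 2·4 = -9, t = 3 − 2·(-11) = 25  (check: 718·(-9) + 259·25 = 13)
  q = 1: r = 10, s = 4 − 1·(-9) = 13, t = -11 − 1·25 = -36  (check: 718·13 + 259·(-36) = 10)
  q = 1: r = 3, s = -9 − 1·13 = -22, t = 25 − 1·(-36) = 61  (check: 718·(-22) + 259·61 = 3)
  q = 3: r = 1, s = 13 − 3·(-22) = 79, t = -36 − 3·61 = -219  (check: 718·79 + 259·(-219) = 1)
The row with r = 1 (the gcd) gives the Bezout coefficients s = 79, t = -219.
Result: 718 · (79) + 259 · (-219) = 1.

gcd(718, 259) = 1; s = 79, t = -219 (check: 718·79 + 259·(-219) = 1).


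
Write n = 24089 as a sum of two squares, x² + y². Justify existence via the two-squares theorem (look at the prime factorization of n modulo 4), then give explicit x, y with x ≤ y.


Step 1: Factor n = 24089 = 13 · 17 · 109.
Step 2: Check the mod-4 condition on each prime factor: 13 ≡ 1 (mod 4), exponent 1; 17 ≡ 1 (mod 4), exponent 1; 109 ≡ 1 (mod 4), exponent 1.
All primes ≡ 3 (mod 4) appear to even exponent (or don't appear), so by the two-squares theorem n IS expressible as a sum of two squares.
Step 3: Build a representation. Here n = 13 · 17 · 109 is a product of primes ≡ 1 (mod 4). Each prime p ≡ 1 (mod 4) is itself a sum of two squares; find a² by testing p − a² for a perfect square:
  13: 13 − 1² = 12, 13 − 2² = 9 = 3² ⇒ 13 = 2² + 3².
  17: 17 − 1² = 16 = 4² ⇒ 17 = 1² + 4².
  109: 109 − 1² = 108, 109 − 2² = 105, 109 − 3² = 100 = 10² ⇒ 109 = 3² + 10².
  Combine using the Brahmagupta–Fibonacci identity (a² + b²)(c² + d²) = (ac − bd)² + (ad + bc)² = (ac + bd)² + (ad − bc)²:
  13 · 17 = 221: from (2² + 3²)(1² + 4²), take (2·1 − 3·4, 2·4 + 3·1) = (2 − 12, 8 + 3) = (-10, 11); dropping signs (only squares matter) gives (10, 11); check 10² + 11² = 100 + 121 = 221 ✓.
  221 · 109 = 24089: from (10² + 11²)(3² + 10²), take (10·3 − 11·10, 10·10 + 11·3) = (30 − 110, 100 + 33) = (-80, 133); dropping signs (only squares matter) gives (80, 133); check 80² + 133² = 6400 + 17689 = 24089 ✓.
Step 4: Order so x ≤ y and verify: 80² + 133² = 6400 + 17689 = 24089 = n. ✓

n = 24089 = 80² + 133² (one valid representation with x ≤ y).


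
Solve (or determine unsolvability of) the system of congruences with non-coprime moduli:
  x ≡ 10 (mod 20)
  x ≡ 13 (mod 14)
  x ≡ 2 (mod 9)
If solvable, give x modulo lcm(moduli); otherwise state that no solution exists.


Moduli 20, 14, 9 are not pairwise coprime, so CRT works modulo lcm(m_i) when all pairwise compatibility conditions hold.
Pairwise compatibility: gcd(m_i, m_j) must divide a_i - a_j for every pair.
Merge one congruence at a time:
  Start: x ≡ 10 (mod 20).
  Combine with x ≡ 13 (mod 14): gcd(20, 14) = 2, and 13 - 10 = 3 is NOT divisible by 2.
    ⇒ system is inconsistent (no integer solution).

No solution (the system is inconsistent).


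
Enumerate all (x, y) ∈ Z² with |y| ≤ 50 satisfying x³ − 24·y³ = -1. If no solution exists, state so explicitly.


The equation is x³ - 24y³ = -1. For fixed y, x³ = 24·y³ − 1, so a solution requires the RHS to be a perfect cube.
Strategy: iterate y from -50 to 50, compute RHS = 24·y³ − 1, and check whether it is a (positive or negative) perfect cube.
Check small values of y:
  y = 0: RHS = -1 = (-1)³ ⇒ x = -1 works.
  y = 1: RHS = 23 is not a perfect cube.
  y = -1: RHS = -25 is not a perfect cube.
  y = 2: RHS = 191 is not a perfect cube.
  y = -2: RHS = -193 is not a perfect cube.
  y = 3: RHS = 647 is not a perfect cube.
  y = -3: RHS = -649 is not a perfect cube.
Continuing the search up to |y| = 50 finds no further solutions beyond those listed.
Collected solutions: (-1, 0).

Solutions (with |y| ≤ 50): (-1, 0).


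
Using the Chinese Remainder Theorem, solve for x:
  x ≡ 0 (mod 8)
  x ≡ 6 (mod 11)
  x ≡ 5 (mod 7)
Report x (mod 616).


Moduli 8, 11, 7 are pairwise coprime; by CRT there is a unique solution modulo M = 8 · 11 · 7 = 616.
Solve pairwise, accumulating the modulus:
  Start with x ≡ 0 (mod 8).
  Combine with x ≡ 6 (mod 11): since gcd(8, 11) = 1, we get a unique residue mod 88.
    Write x = 0 + 8·t and substitute into x ≡ 6 (mod 11): 8·t ≡ 6 − 0 = 6 (mod 11).
    The inverse of 8 mod 11 is 7 (since 8·7 = 56 = 5·11 + 1), so t ≡ 7·6 = 42 ≡ 9 (mod 11).
    Then x = 0 + 8·9 = 72, valid modulo lcm(8, 11) = 88: x ≡ 72 (mod 88).
  Combine with x ≡ 5 (mod 7): since gcd(88, 7) = 1, we get a unique residue mod 616.
    Write x = 72 + 88·t and substitute into x ≡ 5 (mod 7): 88·t ≡ 5 − 72 = -67 (mod 7).
    Reduce coefficients mod 7: 4·t ≡ 3 (mod 7).
    The inverse of 4 mod 7 is 2 (since 4·2 = 8 = 1·7 + 1), so t ≡ 2·3 = 6 ≡ 6 (mod 7).
    Then x = 72 + 88·6 = 600, valid modulo lcm(88, 7) = 616: x ≡ 600 (mod 616).
Verify: 600 mod 8 = 0 ✓, 600 mod 11 = 6 ✓, 600 mod 7 = 5 ✓.

x ≡ 600 (mod 616).


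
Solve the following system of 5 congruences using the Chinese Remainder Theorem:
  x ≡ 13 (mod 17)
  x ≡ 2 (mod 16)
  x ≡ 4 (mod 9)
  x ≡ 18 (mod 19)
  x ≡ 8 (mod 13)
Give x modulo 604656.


Product of moduli M = 17 · 16 · 9 · 19 · 13 = 604656.
Merge one congruence at a time:
  Start: x ≡ 13 (mod 17).
  Combine with x ≡ 2 (mod 16); new modulus lcm = 272.
    Write x = 13 + 17·t and substitute into x ≡ 2 (mod 16): 17·t ≡ 2 − 13 = -11 (mod 16).
    Reduce coefficients mod 16: 1·t ≡ 5 (mod 16).
    So t ≡ 5 (mod 16).
    Then x = 13 + 17·5 = 98, valid modulo lcm(17, 16) = 272: x ≡ 98 (mod 272).
  Combine with x ≡ 4 (mod 9); new modulus lcm = 2448.
    Write x = 98 + 272·t and substitute into x ≡ 4 (mod 9): 272·t ≡ 4 − 98 = -94 (mod 9).
    Reduce coefficients mod 9: 2·t ≡ 5 (mod 9).
    The inverse of 2 mod 9 is 5 (since 2·5 = 10 = 1·9 + 1), so t ≡ 5·5 = 25 ≡ 7 (mod 9).
    Then x = 98 + 272·7 = 2002, valid modulo lcm(272, 9) = 2448: x ≡ 2002 (mod 2448).
  Combine with x ≡ 18 (mod 19); new modulus lcm = 46512.
    Write x = 2002 + 2448·t and substitute into x ≡ 18 (mod 19): 2448·t ≡ 18 − 2002 = -1984 (mod 19).
    Reduce coefficients mod 19: 16·t ≡ 11 (mod 19).
    The inverse of 16 mod 19 is 6 (since 16·6 = 96 = 5·19 + 1), so t ≡ 6·11 = 66 ≡ 9 (mod 19).
    Then x = 2002 + 2448·9 = 24034, valid modulo lcm(2448, 19) = 46512: x ≡ 24034 (mod 46512).
  Combine with x ≡ 8 (mod 13); new modulus lcm = 604656.
    Write x = 24034 + 46512·t and substitute into x ≡ 8 (mod 13): 46512·t ≡ 8 − 24034 = -24026 (mod 13).
    Reduce coefficients mod 13: 11·t ≡ 11 (mod 13).
    The inverse of 11 mod 13 is 6 (since 11·6 = 66 = 5·13 + 1), so t ≡ 6·11 = 66 ≡ 1 (mod 13).
    Then x = 24034 + 46512·1 = 70546, valid modulo lcm(46512, 13) = 604656: x ≡ 70546 (mod 604656).
Verify against each original: 70546 mod 17 = 13, 70546 mod 16 = 2, 70546 mod 9 = 4, 70546 mod 19 = 18, 70546 mod 13 = 8.

x ≡ 70546 (mod 604656).


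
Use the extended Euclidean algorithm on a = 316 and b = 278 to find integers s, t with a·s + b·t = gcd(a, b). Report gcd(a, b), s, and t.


Euclidean algorithm on (316, 278) — divide until remainder is 0:
  316 = 1 · 278 + 38
  278 = 7 · 38 + 12
  38 = 3 · 12 + 2
  12 = 6 · 2 + 0
gcd(316, 278) = 2.
Track Bezout coefficients alongside the remainders: start with r₀ = 316 = a·1 + b·0 (s = 1, t = 0) and r₁ = 278 = a·0 + b·1 (s = 0, t = 1); each new remainder r_{k+1} = r_{k-1} − q_k·r_k inherits s_{k+1} = s_{k-1} − q_k·s_k, t_{k+1} = t_{k-1} − q_k·t_k, so r_k = a·s_k + b·t_k at every step:
  q = 1: r = 38, s = 1 − 1·0 = 1, t = 0 − 1·1 = -1  (check: 316·1 + 278·(-1) = 38)
  q = 7: r = 12, s = 0 − 7·1 = -7, t = 1 − 7·(-1) = 8  (check: 316·(-7) + 278·8 = 12)
  q = 3: r = 2, s = 1 − 3·(-7) = 22, t = -1 − 3·8 = -25  (check: 316·22 + 278·(-25) = 2)
The row with r = 2 (the gcd) gives the Bezout coefficients s = 22, t = -25.
Result: 316 · (22) + 278 · (-25) = 2.

gcd(316, 278) = 2; s = 22, t = -25 (check: 316·22 + 278·(-25) = 2).


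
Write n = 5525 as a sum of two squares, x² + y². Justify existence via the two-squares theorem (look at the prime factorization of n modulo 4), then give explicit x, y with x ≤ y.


Step 1: Factor n = 5525 = 5^2 · 13 · 17.
Step 2: Check the mod-4 condition on each prime factor: 5 ≡ 1 (mod 4), exponent 2; 13 ≡ 1 (mod 4), exponent 1; 17 ≡ 1 (mod 4), exponent 1.
All primes ≡ 3 (mod 4) appear to even exponent (or don't appear), so by the two-squares theorem n IS expressible as a sum of two squares.
Step 3: Build a representation. Group n = k² · m with k = 5 and m = 13 · 17 = 221 (a product of primes ≡ 1 (mod 4)); a representation of m scales to one of n via (k·x)² + (k·y)² = k²(x² + y²). Each prime p ≡ 1 (mod 4) is itself a sum of two squares; find a² by testing p − a² for a perfect square:
  13: 13 − 1² = 12, 13 − 2² = 9 = 3² ⇒ 13 = 2² + 3².
  17: 17 − 1² = 16 = 4² ⇒ 17 = 1² + 4².
  Combine using the Brahmagupta–Fibonacci identity (a² + b²)(c² + d²) = (ac − bd)² + (ad + bc)² = (ac + bd)² + (ad − bc)²:
  13 · 17 = 221: from (2² + 3²)(1² + 4²), take (2·1 − 3·4, 2·4 + 3·1) = (2 − 12, 8 + 3) = (-10, 11); dropping signs (only squares matter) gives (10, 11); check 10² + 11² = 100 + 121 = 221 ✓.
  Scale by k = 5: (5·10, 5·11) = (50, 55).
Step 4: Order so x ≤ y and verify: 50² + 55² = 2500 + 3025 = 5525 = n. ✓

n = 5525 = 50² + 55² (one valid representation with x ≤ y).


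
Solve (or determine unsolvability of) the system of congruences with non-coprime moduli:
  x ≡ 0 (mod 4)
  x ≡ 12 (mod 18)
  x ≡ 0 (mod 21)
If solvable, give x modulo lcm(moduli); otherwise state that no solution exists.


Moduli 4, 18, 21 are not pairwise coprime, so CRT works modulo lcm(m_i) when all pairwise compatibility conditions hold.
Pairwise compatibility: gcd(m_i, m_j) must divide a_i - a_j for every pair.
Merge one congruence at a time:
  Start: x ≡ 0 (mod 4).
  Combine with x ≡ 12 (mod 18): gcd(4, 18) = 2; 12 - 0 = 12, which IS divisible by 2, so compatible.
    Write x = 0 + 4·t and substitute into x ≡ 12 (mod 18): 4·t ≡ 12 − 0 = 12 (mod 18).
    Divide the congruence (and modulus) by g = 2: 2·t ≡ 6 (mod 9).
    The inverse of 2 mod 9 is 5 (since 2·5 = 10 = 1·9 + 1), so t ≡ 5·6 = 30 ≡ 3 (mod 9).
    Then x = 0 + 4·3 = 12, valid modulo lcm(4, 18) = 36: x ≡ 12 (mod 36).
  Combine with x ≡ 0 (mod 21): gcd(36, 21) = 3; 0 - 12 = -12, which IS divisible by 3, so compatible.
    Write x = 12 + 36·t and substitute into x ≡ 0 (mod 21): 36·t ≡ 0 − 12 = -12 (mod 21).
    Divide the congruence (and modulus) by g = 3: 12·t ≡ -4 (mod 7).
    Reduce coefficients mod 7: 5·t ≡ 3 (mod 7).
    The inverse of 5 mod 7 is 3 (since 5·3 = 15 = 2·7 + 1), so t ≡ 3·3 = 9 ≡ 2 (mod 7).
    Then x = 12 + 36·2 = 84, valid modulo lcm(36, 21) = 252: x ≡ 84 (mod 252).
Verify: 84 mod 4 = 0, 84 mod 18 = 12, 84 mod 21 = 0.

x ≡ 84 (mod 252).


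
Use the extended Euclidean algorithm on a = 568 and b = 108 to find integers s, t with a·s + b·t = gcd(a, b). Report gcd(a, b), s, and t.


Euclidean algorithm on (568, 108) — divide until remainder is 0:
  568 = 5 · 108 + 28
  108 = 3 · 28 + 24
  28 = 1 · 24 + 4
  24 = 6 · 4 + 0
gcd(568, 108) = 4.
Track Bezout coefficients alongside the remainders: start with r₀ = 568 = a·1 + b·0 (s = 1, t = 0) and r₁ = 108 = a·0 + b·1 (s = 0, t = 1); each new remainder r_{k+1} = r_{k-1} − q_k·r_k inherits s_{k+1} = s_{k-1} − q_k·s_k, t_{k+1} = t_{k-1} − q_k·t_k, so r_k = a·s_k + b·t_k at every step:
  q = 5: r = 28, s = 1 − 5·0 = 1, t = 0 − 5·1 = -5  (check: 568·1 + 108·(-5) = 28)
  q = 3: r = 24, s = 0 − 3·1 = -3, t = 1 − 3·(-5) = 16  (check: 568·(-3) + 108·16 = 24)
  q = 1: r = 4, s = 1 − 1·(-3) = 4, t = -5 − 1·16 = -21  (check: 568·4 + 108·(-21) = 4)
The row with r = 4 (the gcd) gives the Bezout coefficients s = 4, t = -21.
Result: 568 · (4) + 108 · (-21) = 4.

gcd(568, 108) = 4; s = 4, t = -21 (check: 568·4 + 108·(-21) = 4).


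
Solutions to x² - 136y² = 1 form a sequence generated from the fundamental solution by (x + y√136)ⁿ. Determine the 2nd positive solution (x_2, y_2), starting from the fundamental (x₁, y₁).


Step 1: Find the fundamental solution (x₁, y₁) of x² - 136y² = 1.
  Expand √136 as a continued fraction. a₀ = ⌊√136⌋ = 11; iterate m_{k+1} = d_k·a_k − m_k, d_{k+1} = (136 − m_{k+1}²)/d_k, a_{k+1} = ⌊(a₀ + m_{k+1})/d_{k+1}⌋ (starting m₀ = 0, d₀ = 1), with convergents p_k = a_k·p_{k-1} + p_{k-2}, q_k = a_k·q_{k-1} + q_{k-2} (p₋₁ = 1, q₋₁ = 0):
  k = 0: a₀ = 11; p₀/q₀ = 11/1; p₀² − 136·q₀² = 121 − 136 = -15.
  k = 1: m = 11, d = 15, a = ⌊(11 + 11)/15⌋ = 1; p/q = (1·11 + 1)/(1·1 + 0) = 12/1; p² − 136·q² = 144 − 136 = 8.
  k = 2: m = 4, d = 8, a = ⌊(11 + 4)/8⌋ = 1; p/q = (1·12 + 11)/(1·1 + 1) = 23/2; p² − 136·q² = 529 − 544 = -15.
  k = 3: m = 4, d = 15, a = ⌊(11 + 4)/15⌋ = 1; p/q = (1·23 + 12)/(1·2 + 1) = 35/3; p² − 136·q² = 1225 − 1224 = 1.
  The first convergent with p² − 136·q² = 1 gives the fundamental solution (x₁, y₁) = (35, 3).
Step 2: Apply the recurrence (x_{n+1}, y_{n+1}) = (x₁x_n + 136y₁y_n, x₁y_n + y₁x_n) repeatedly.
  From (x_1, y_1) = (35, 3): x_2 = 35·35 + 136·3·3 = 2449; y_2 = 35·3 + 3·35 = 210.
Step 3: Verify x_2² - 136·y_2² = 5997601 - 5997600 = 1 (should be 1). ✓

(x_1, y_1) = (35, 3); (x_2, y_2) = (2449, 210).


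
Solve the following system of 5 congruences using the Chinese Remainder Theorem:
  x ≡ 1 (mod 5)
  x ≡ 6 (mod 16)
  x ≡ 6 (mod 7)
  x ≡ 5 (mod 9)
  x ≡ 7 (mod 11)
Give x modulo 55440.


Product of moduli M = 5 · 16 · 7 · 9 · 11 = 55440.
Merge one congruence at a time:
  Start: x ≡ 1 (mod 5).
  Combine with x ≡ 6 (mod 16); new modulus lcm = 80.
    Write x = 1 + 5·t and substitute into x ≡ 6 (mod 16): 5·t ≡ 6 − 1 = 5 (mod 16).
    The inverse of 5 mod 16 is 13 (since 5·13 = 65 = 4·16 + 1), so t ≡ 13·5 = 65 ≡ 1 (mod 16).
    Then x = 1 + 5·1 = 6, valid modulo lcm(5, 16) = 80: x ≡ 6 (mod 80).
  Combine with x ≡ 6 (mod 7); new modulus lcm = 560.
    Write x = 6 + 80·t and substitute into x ≡ 6 (mod 7): 80·t ≡ 6 − 6 = 0 (mod 7).
    Reduce coefficients mod 7: 3·t ≡ 0 (mod 7).
    The inverse of 3 mod 7 is 5 (since 3·5 = 15 = 2·7 + 1), so t ≡ 5·0 = 0 ≡ 0 (mod 7).
    Then x = 6 + 80·0 = 6, valid modulo lcm(80, 7) = 560: x ≡ 6 (mod 560).
  Combine with x ≡ 5 (mod 9); new modulus lcm = 5040.
    Write x = 6 + 560·t and substitute into x ≡ 5 (mod 9): 560·t ≡ 5 − 6 = -1 (mod 9).
    Reduce coefficients mod 9: 2·t ≡ 8 (mod 9).
    The inverse of 2 mod 9 is 5 (since 2·5 = 10 = 1·9 + 1), so t ≡ 5·8 = 40 ≡ 4 (mod 9).
    Then x = 6 + 560·4 = 2246, valid modulo lcm(560, 9) = 5040: x ≡ 2246 (mod 5040).
  Combine with x ≡ 7 (mod 11); new modulus lcm = 55440.
    Write x = 2246 + 5040·t and substitute into x ≡ 7 (mod 11): 5040·t ≡ 7 − 2246 = -2239 (mod 11).
    Reduce coefficients mod 11: 2·t ≡ 5 (mod 11).
    The inverse of 2 mod 11 is 6 (since 2·6 = 12 = 1·11 + 1), so t ≡ 6·5 = 30 ≡ 8 (mod 11).
    Then x = 2246 + 5040·8 = 42566, valid modulo lcm(5040, 11) = 55440: x ≡ 42566 (mod 55440).
Verify against each original: 42566 mod 5 = 1, 42566 mod 16 = 6, 42566 mod 7 = 6, 42566 mod 9 = 5, 42566 mod 11 = 7.

x ≡ 42566 (mod 55440).


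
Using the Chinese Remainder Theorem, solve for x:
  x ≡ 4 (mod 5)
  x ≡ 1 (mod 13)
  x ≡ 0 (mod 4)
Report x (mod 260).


Moduli 5, 13, 4 are pairwise coprime; by CRT there is a unique solution modulo M = 5 · 13 · 4 = 260.
Solve pairwise, accumulating the modulus:
  Start with x ≡ 4 (mod 5).
  Combine with x ≡ 1 (mod 13): since gcd(5, 13) = 1, we get a unique residue mod 65.
    Write x = 4 + 5·t and substitute into x ≡ 1 (mod 13): 5·t ≡ 1 − 4 = -3 (mod 13).
    Reduce coefficients mod 13: 5·t ≡ 10 (mod 13).
    The inverse of 5 mod 13 is 8 (since 5·8 = 40 = 3·13 + 1), so t ≡ 8·10 = 80 ≡ 2 (mod 13).
    Then x = 4 + 5·2 = 14, valid modulo lcm(5, 13) = 65: x ≡ 14 (mod 65).
  Combine with x ≡ 0 (mod 4): since gcd(65, 4) = 1, we get a unique residue mod 260.
    Write x = 14 + 65·t and substitute into x ≡ 0 (mod 4): 65·t ≡ 0 − 14 = -14 (mod 4).
    Reduce coefficients mod 4: 1·t ≡ 2 (mod 4).
    So t ≡ 2 (mod 4).
    Then x = 14 + 65·2 = 144, valid modulo lcm(65, 4) = 260: x ≡ 144 (mod 260).
Verify: 144 mod 5 = 4 ✓, 144 mod 13 = 1 ✓, 144 mod 4 = 0 ✓.

x ≡ 144 (mod 260).
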